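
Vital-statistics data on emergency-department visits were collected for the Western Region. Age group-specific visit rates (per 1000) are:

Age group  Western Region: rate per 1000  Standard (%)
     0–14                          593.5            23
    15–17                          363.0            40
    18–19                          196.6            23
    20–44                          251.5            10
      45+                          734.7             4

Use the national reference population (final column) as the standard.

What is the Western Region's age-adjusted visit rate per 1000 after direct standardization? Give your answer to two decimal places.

381.46

Standard weights: 0.23, 0.40, 0.23, 0.10, 0.04.
Standardized rate: 0.2300×593.5 + 0.4000×363.0 + 0.2300×196.6 + 0.1000×251.5 + 0.0400×734.7 = 381.4610 per 1000.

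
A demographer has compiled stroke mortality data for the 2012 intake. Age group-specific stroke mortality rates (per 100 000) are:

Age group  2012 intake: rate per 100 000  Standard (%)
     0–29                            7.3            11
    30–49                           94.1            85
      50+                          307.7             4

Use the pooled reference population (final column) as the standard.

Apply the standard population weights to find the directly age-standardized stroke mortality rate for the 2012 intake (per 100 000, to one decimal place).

Standard weights: 0.11, 0.85, 0.04.
Standardized rate: 0.1100×7.3 + 0.8500×94.1 + 0.0400×307.7 = 93.0960 per 100 000.

93.1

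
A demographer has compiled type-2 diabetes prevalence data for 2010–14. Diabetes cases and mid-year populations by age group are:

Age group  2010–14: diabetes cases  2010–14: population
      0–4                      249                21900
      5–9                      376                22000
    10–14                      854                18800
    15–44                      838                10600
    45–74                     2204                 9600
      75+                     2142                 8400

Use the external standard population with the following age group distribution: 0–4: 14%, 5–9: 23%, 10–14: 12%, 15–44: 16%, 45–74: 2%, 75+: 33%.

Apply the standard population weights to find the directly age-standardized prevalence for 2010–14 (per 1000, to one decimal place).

Age-specific rates per 1000 for 2010–14: 11.370, 17.091, 45.426, 79.057, 229.583, 255.000.
Standard weights: 0.14, 0.23, 0.12, 0.16, 0.02, 0.33.
Standardized rate: 0.1400×11.370 + 0.2300×17.091 + 0.1200×45.426 + 0.1600×79.057 + 0.0200×229.583 + 0.3300×255.000 = 112.3645 per 1000.

112.4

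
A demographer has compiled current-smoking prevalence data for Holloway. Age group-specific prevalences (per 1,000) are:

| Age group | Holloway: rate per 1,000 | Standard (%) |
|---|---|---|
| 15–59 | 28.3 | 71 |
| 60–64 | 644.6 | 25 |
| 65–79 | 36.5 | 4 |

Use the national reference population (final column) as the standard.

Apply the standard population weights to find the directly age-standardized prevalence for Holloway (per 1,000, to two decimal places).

Standard weights: 0.71, 0.25, 0.04.
Standardized rate: 0.7100×28.3 + 0.2500×644.6 + 0.0400×36.5 = 182.7030 per 1,000.

182.70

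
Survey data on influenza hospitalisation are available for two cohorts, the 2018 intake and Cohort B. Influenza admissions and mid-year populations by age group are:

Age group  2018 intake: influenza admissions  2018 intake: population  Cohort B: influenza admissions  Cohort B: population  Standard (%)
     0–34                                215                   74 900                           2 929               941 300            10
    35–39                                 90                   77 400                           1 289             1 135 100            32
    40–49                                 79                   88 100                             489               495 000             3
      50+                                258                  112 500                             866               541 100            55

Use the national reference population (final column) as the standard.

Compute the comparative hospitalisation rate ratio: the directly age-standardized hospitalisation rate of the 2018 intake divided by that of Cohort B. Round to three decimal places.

1.229

Age-specific rates per 100 000 for the 2018 intake: 287.05, 116.28, 89.67, 229.33.
For Cohort B: 311.17, 113.56, 98.79, 160.04.
Standard weights: 0.10, 0.32, 0.03, 0.55.
The 2018 intake: 0.1000×287.05 + 0.3200×116.28 + 0.0300×89.67 + 0.5500×229.33 = 194.7377 per 100 000.
Cohort B: 0.1000×311.17 + 0.3200×113.56 + 0.0300×98.79 + 0.5500×160.04 = 158.4432 per 100 000.
Ratio = 194.7377 ÷ 158.4432 = 1.22907.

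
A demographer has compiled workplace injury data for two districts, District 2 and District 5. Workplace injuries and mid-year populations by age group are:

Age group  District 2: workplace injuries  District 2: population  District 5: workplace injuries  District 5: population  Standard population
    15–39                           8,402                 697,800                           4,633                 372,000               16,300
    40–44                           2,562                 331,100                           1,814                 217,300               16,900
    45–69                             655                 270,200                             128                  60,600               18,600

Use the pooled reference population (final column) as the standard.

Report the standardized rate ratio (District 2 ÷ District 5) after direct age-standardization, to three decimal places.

Age-specific rates per 10,000 for District 2: 120.41, 77.38, 24.24.
For District 5: 124.54, 83.48, 21.12.
Standard total = 51,800; weights = 0.3147, 0.3263, 0.3591.
District 2: 0.3147×120.41 + 0.3263×77.38 + 0.3591×24.24 = 71.8382 per 10,000.
District 5: 0.3147×124.54 + 0.3263×83.48 + 0.3591×21.12 = 74.0100 per 10,000.
Ratio = 71.8382 ÷ 74.0100 = 0.97065.

0.971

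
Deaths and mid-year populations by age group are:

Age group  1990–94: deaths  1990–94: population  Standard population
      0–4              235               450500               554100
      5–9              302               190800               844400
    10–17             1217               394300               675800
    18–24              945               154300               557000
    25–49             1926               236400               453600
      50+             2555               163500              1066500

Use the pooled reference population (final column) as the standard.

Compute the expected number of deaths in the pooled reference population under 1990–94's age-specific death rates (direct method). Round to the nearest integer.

27484

Age-specific rates per 100000 for 1990–94: 52.16, 158.28, 308.65, 612.44, 814.72, 1562.69.
Expected deaths = Σ (standard pop × age-specific rate ÷ 100000)
= 554100×52.16/100000 + 844400×158.28/100000 + 675800×308.65/100000 + 557000×612.44/100000 + 453600×814.72/100000 + 1066500×1562.69/100000
= 289.04 + 1336.52 + 2085.84 + 3411.31 + 3695.57 + 16666.10 = 27484.39.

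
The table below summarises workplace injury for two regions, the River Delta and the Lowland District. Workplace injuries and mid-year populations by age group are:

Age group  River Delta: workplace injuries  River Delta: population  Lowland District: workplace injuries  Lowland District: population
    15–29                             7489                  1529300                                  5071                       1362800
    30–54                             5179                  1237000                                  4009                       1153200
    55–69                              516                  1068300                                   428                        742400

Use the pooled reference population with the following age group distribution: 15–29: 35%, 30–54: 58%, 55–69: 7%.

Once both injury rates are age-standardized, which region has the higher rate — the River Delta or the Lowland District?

Age-specific rates per 10000 for the River Delta: 48.97, 41.87, 4.83.
For the Lowland District: 37.21, 34.76, 5.77.
Standard weights: 0.35, 0.58, 0.07.
The River Delta: 0.3500×48.97 + 0.5800×41.87 + 0.0700×4.83 = 41.7608 per 10000.
The Lowland District: 0.3500×37.21 + 0.5800×34.76 + 0.0700×5.77 = 33.5903 per 10000.

River Delta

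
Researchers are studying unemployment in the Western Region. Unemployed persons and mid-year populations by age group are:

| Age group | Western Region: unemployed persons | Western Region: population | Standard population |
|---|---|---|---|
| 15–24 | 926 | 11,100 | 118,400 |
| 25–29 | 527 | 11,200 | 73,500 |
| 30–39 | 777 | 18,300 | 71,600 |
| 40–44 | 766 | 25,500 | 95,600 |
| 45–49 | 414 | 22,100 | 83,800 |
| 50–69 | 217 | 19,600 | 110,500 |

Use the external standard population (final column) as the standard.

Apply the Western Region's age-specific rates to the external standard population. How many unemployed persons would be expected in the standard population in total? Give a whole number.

22041

Age-specific rates per 1,000 for the Western Region: 83.423, 47.054, 42.459, 30.039, 18.733, 11.071.
Expected unemployed persons = Σ (standard pop × age-specific rate ÷ 1,000)
= 118,400×83.423/1,000 + 73,500×47.054/1,000 + 71,600×42.459/1,000 + 95,600×30.039/1,000 + 83,800×18.733/1,000 + 110,500×11.071/1,000
= 9877.33 + 3458.44 + 3040.07 + 2871.75 + 1569.83 + 1223.39 = 22040.81.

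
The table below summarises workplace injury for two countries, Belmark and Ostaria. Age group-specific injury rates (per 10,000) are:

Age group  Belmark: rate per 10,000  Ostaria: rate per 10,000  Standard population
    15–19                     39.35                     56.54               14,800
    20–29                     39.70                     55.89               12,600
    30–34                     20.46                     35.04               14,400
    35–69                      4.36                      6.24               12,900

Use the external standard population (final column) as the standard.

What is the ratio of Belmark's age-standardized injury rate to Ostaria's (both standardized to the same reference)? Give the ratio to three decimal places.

Standard total = 54,700; weights = 0.2706, 0.2303, 0.2633, 0.2358.
Belmark: 0.2706×39.35 + 0.2303×39.70 + 0.2633×20.46 + 0.2358×4.36 = 26.2060 per 10,000.
Ostaria: 0.2706×56.54 + 0.2303×55.89 + 0.2633×35.04 + 0.2358×6.24 = 38.8680 per 10,000.
Ratio = 26.2060 ÷ 38.8680 = 0.67423.

0.674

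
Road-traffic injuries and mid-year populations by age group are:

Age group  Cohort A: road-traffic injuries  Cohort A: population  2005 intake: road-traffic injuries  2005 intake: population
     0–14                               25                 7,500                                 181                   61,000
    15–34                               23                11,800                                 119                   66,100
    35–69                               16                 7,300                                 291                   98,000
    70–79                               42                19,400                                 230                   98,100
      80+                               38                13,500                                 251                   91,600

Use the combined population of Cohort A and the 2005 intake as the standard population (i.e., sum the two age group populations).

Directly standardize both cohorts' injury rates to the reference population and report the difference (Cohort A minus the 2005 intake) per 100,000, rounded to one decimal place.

Age-specific rates per 100,000 for Cohort A: 333.33, 194.92, 219.18, 216.49, 281.48.
For the 2005 intake: 296.72, 180.03, 296.94, 234.45, 274.02.
Combined standard total = 474,300; weights = 0.1444, 0.1642, 0.2220, 0.2477, 0.2216.
Cohort A: 0.1444×333.33 + 0.1642×194.92 + 0.2220×219.18 + 0.2477×216.49 + 0.2216×281.48 = 244.8209 per 100,000.
The 2005 intake: 0.1444×296.72 + 0.1642×180.03 + 0.2220×296.94 + 0.2477×234.45 + 0.2216×274.02 = 257.1475 per 100,000.
Difference = 244.8209 − 257.1475 = -12.3267.

-12.3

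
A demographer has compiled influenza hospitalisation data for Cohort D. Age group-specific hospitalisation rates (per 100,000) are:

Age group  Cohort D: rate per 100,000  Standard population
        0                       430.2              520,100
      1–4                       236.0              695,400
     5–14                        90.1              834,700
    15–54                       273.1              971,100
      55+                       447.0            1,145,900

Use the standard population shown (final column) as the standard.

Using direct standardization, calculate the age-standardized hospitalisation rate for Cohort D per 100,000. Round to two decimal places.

297.68

Standard total = 4,167,200; weights = 0.1248, 0.1669, 0.2003, 0.2330, 0.2750.
Standardized rate: 0.1248×430.2 + 0.1669×236.0 + 0.2003×90.1 + 0.2330×273.1 + 0.2750×447.0 = 297.6801 per 100,000.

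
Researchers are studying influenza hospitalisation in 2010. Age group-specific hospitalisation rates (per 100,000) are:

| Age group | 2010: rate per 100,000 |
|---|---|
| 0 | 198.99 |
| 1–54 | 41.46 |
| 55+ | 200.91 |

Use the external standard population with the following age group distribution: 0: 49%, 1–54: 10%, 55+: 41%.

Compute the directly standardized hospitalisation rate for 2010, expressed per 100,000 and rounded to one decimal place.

184.0

Standard weights: 0.49, 0.10, 0.41.
Standardized rate: 0.4900×198.99 + 0.1000×41.46 + 0.4100×200.91 = 184.0242 per 100,000.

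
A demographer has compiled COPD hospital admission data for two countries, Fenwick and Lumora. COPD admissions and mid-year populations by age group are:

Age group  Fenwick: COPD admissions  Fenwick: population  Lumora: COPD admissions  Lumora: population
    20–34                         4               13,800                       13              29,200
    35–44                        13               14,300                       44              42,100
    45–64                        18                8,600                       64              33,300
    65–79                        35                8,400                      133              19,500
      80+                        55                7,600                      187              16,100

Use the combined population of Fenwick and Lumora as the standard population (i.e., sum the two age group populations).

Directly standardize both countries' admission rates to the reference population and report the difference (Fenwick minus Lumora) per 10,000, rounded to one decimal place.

Age-specific rates per 10,000 for Fenwick: 2.90, 9.09, 20.93, 41.67, 72.37.
For Lumora: 4.45, 10.45, 19.22, 68.21, 116.15.
Combined standard total = 192,900; weights = 0.2229, 0.2924, 0.2172, 0.1446, 0.1229.
Fenwick: 0.2229×2.90 + 0.2924×9.09 + 0.2172×20.93 + 0.1446×41.67 + 0.1229×72.37 = 22.7681 per 10,000.
Lumora: 0.2229×4.45 + 0.2924×10.45 + 0.2172×19.22 + 0.1446×68.21 + 0.1229×116.15 = 32.3579 per 10,000.
Difference = 22.7681 − 32.3579 = -9.5897.

-9.6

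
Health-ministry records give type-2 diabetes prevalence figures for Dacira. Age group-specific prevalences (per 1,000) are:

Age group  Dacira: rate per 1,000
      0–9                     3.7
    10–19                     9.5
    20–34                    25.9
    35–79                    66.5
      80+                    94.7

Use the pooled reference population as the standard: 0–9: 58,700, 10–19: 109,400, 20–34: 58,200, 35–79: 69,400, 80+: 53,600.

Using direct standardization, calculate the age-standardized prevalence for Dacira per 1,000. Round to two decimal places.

35.66

Standard total = 349,300; weights = 0.1681, 0.3132, 0.1666, 0.1987, 0.1534.
Standardized rate: 0.1681×3.7 + 0.3132×9.5 + 0.1666×25.9 + 0.1987×66.5 + 0.1534×94.7 = 35.6567 per 1,000.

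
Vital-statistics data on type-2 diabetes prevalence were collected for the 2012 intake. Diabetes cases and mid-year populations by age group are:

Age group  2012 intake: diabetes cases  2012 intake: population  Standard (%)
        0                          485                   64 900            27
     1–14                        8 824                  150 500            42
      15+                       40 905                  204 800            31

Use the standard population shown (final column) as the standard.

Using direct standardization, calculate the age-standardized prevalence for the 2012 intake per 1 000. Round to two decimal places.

Age-specific rates per 1 000 for the 2012 intake: 7.473, 58.631, 199.731.
Standard weights: 0.27, 0.42, 0.31.
Standardized rate: 0.2700×7.473 + 0.4200×58.631 + 0.3100×199.731 = 88.5596 per 1 000.

88.56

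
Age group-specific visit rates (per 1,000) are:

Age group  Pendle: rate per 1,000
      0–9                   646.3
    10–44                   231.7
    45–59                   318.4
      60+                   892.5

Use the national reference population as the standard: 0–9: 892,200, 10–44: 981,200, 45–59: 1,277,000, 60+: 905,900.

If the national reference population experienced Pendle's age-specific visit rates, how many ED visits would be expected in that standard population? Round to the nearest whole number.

Expected ED visits = Σ (standard pop × age-specific rate ÷ 1,000)
= 892,200×646.3/1,000 + 981,200×231.7/1,000 + 1,277,000×318.4/1,000 + 905,900×892.5/1,000
= 576628.86 + 227344.04 + 406596.80 + 808515.75 = 2019085.45.

2019085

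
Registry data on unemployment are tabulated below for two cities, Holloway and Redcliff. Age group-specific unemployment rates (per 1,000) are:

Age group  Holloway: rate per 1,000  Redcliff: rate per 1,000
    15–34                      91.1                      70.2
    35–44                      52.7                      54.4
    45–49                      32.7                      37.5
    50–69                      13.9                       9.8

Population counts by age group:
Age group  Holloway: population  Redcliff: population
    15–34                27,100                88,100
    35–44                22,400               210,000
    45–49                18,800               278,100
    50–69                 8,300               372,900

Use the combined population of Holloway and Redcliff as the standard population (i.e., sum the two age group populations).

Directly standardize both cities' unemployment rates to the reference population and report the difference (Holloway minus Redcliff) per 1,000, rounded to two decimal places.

2.10

Combined standard total = 1,025,700; weights = 0.1123, 0.2266, 0.2895, 0.3716.
Holloway: 0.1123×91.1 + 0.2266×52.7 + 0.2895×32.7 + 0.3716×13.9 = 36.8037 per 1,000.
Redcliff: 0.1123×70.2 + 0.2266×54.4 + 0.2895×37.5 + 0.3716×9.8 = 34.7071 per 1,000.
Difference = 36.8037 − 34.7071 = 2.0965.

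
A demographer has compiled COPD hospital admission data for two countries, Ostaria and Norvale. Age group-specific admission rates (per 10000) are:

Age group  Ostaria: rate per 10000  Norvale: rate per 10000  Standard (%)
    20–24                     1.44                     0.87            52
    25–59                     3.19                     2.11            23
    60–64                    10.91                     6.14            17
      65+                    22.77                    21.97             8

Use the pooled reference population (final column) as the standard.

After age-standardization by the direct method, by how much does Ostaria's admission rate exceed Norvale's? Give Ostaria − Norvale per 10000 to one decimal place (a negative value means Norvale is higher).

Standard weights: 0.52, 0.23, 0.17, 0.08.
Ostaria: 0.5200×1.44 + 0.2300×3.19 + 0.1700×10.91 + 0.0800×22.77 = 5.1588 per 10000.
Norvale: 0.5200×0.87 + 0.2300×2.11 + 0.1700×6.14 + 0.0800×21.97 = 3.7391 per 10000.
Difference = 5.1588 − 3.7391 = 1.4197.

1.4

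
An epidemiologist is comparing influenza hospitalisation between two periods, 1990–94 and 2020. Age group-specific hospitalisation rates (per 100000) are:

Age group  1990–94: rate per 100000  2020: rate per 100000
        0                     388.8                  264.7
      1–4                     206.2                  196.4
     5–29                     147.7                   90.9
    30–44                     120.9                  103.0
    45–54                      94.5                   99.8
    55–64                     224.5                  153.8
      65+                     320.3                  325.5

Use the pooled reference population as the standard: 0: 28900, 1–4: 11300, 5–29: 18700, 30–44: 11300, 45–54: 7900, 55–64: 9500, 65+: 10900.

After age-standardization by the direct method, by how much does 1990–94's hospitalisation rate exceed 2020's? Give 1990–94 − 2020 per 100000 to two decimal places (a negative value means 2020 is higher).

Standard total = 98500; weights = 0.2934, 0.1147, 0.1898, 0.1147, 0.0802, 0.0964, 0.1107.
1990–94: 0.2934×388.8 + 0.1147×206.2 + 0.1898×147.7 + 0.1147×120.9 + 0.0802×94.5 + 0.0964×224.5 + 0.1107×320.3 = 244.3158 per 100000.
2020: 0.2934×264.7 + 0.1147×196.4 + 0.1898×90.9 + 0.1147×103.0 + 0.0802×99.8 + 0.0964×153.8 + 0.1107×325.5 = 188.1254 per 100000.
Difference = 244.3158 − 188.1254 = 56.1905.

56.19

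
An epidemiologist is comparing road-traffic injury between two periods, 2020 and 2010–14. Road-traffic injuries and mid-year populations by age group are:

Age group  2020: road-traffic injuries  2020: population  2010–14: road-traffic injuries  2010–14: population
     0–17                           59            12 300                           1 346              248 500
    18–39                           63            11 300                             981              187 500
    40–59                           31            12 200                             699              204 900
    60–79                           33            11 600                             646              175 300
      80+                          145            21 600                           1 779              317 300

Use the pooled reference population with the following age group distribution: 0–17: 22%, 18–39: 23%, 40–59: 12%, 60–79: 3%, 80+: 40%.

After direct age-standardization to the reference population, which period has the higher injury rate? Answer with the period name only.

Age-specific rates per 100 000 for 2020: 479.67, 557.52, 254.10, 284.48, 671.30.
For 2010–14: 541.65, 523.20, 341.14, 368.51, 560.67.
Standard weights: 0.22, 0.23, 0.12, 0.03, 0.40.
2020: 0.2200×479.67 + 0.2300×557.52 + 0.1200×254.10 + 0.0300×284.48 + 0.4000×671.30 = 541.3033 per 100 000.
2010–14: 0.2200×541.65 + 0.2300×523.20 + 0.1200×341.14 + 0.0300×368.51 + 0.4000×560.67 = 515.7586 per 100 000.
The crude rates (479.71 vs 480.90) would put 2010–14 higher, but that reflects its age composition; once standardized to a common age structure, 2020 has the higher underlying rate.

2020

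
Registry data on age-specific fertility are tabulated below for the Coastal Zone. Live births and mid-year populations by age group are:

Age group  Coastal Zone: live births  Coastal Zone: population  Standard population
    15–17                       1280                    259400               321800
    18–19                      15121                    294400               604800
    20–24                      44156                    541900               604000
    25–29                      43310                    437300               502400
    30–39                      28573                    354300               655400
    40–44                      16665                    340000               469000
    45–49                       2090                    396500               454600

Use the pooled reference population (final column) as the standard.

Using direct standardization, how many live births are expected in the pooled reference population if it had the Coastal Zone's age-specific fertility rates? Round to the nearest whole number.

Age-specific rates per 1000 for the Coastal Zone: 4.934, 51.362, 81.484, 99.040, 80.646, 49.015, 5.271.
Expected live births = Σ (standard pop × age-specific rate ÷ 1000)
= 321800×4.934/1000 + 604800×51.362/1000 + 604000×81.484/1000 + 502400×99.040/1000 + 655400×80.646/1000 + 469000×49.015/1000 + 454600×5.271/1000
= 1587.91 + 31063.79 + 49216.14 + 49757.48 + 52855.61 + 22987.90 + 2396.25 = 209865.08.

209865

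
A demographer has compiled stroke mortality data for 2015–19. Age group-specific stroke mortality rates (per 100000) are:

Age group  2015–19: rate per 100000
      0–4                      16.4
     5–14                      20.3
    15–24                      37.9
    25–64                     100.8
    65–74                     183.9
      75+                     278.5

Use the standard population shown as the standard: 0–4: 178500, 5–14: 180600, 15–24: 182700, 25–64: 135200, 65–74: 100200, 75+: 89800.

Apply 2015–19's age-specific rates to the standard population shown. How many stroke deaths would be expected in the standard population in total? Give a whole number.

Expected stroke deaths = Σ (standard pop × age-specific rate ÷ 100000)
= 178500×16.4/100000 + 180600×20.3/100000 + 182700×37.9/100000 + 135200×100.8/100000 + 100200×183.9/100000 + 89800×278.5/100000
= 29.27 + 36.66 + 69.24 + 136.28 + 184.27 + 250.09 = 705.82.

706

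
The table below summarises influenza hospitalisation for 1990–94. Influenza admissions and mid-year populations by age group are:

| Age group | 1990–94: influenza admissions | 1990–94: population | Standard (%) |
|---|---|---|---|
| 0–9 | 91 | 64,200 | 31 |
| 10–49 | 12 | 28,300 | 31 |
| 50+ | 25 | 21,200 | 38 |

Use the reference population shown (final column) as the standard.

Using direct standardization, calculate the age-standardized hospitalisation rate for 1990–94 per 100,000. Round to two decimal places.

101.90

Age-specific rates per 100,000 for 1990–94: 141.74, 42.40, 117.92.
Standard weights: 0.31, 0.31, 0.38.
Standardized rate: 0.3100×141.74 + 0.3100×42.40 + 0.3800×117.92 = 101.8970 per 100,000.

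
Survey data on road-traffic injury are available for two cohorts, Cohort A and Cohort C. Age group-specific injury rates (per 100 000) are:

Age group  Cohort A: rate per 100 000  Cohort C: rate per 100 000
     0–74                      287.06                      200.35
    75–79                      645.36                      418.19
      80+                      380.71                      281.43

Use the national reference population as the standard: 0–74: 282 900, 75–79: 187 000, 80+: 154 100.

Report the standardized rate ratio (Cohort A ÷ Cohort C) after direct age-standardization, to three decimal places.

Standard total = 624 000; weights = 0.4534, 0.2997, 0.2470.
Cohort A: 0.4534×287.06 + 0.2997×645.36 + 0.2470×380.71 = 417.5625 per 100 000.
Cohort C: 0.4534×200.35 + 0.2997×418.19 + 0.2470×281.43 = 285.6553 per 100 000.
Ratio = 417.5625 ÷ 285.6553 = 1.46177.

1.462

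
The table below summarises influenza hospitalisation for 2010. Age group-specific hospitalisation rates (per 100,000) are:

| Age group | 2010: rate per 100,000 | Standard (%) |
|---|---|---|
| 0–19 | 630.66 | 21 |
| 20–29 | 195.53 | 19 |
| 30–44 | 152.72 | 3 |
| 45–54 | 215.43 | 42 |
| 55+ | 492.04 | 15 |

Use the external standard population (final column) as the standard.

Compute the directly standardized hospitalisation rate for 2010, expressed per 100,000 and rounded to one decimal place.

Standard weights: 0.21, 0.19, 0.03, 0.42, 0.15.
Standardized rate: 0.2100×630.66 + 0.1900×195.53 + 0.0300×152.72 + 0.4200×215.43 + 0.1500×492.04 = 338.4575 per 100,000.

338.5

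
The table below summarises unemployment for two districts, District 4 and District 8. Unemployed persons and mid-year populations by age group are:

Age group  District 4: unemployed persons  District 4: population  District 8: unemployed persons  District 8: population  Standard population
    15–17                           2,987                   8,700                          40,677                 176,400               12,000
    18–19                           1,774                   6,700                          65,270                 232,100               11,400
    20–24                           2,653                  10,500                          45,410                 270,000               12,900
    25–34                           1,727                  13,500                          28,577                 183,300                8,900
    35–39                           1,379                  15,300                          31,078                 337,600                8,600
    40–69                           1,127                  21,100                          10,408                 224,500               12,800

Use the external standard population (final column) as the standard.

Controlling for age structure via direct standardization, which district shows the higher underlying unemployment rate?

Age-specific rates per 1,000 for District 4: 343.333, 264.776, 252.667, 127.926, 90.131, 53.412.
For District 8: 230.595, 281.215, 168.185, 155.903, 92.056, 46.361.
Standard total = 66,600; weights = 0.1802, 0.1712, 0.1937, 0.1336, 0.1291, 0.1922.
District 4: 0.1802×343.333 + 0.1712×264.776 + 0.1937×252.667 + 0.1336×127.926 + 0.1291×90.131 + 0.1922×53.412 = 195.1230 per 1,000.
District 8: 0.1802×230.595 + 0.1712×281.215 + 0.1937×168.185 + 0.1336×155.903 + 0.1291×92.056 + 0.1922×46.361 = 163.8921 per 1,000.
The crude rates (153.65 vs 155.50) would put District 8 higher, but that reflects its age composition; once standardized to a common age structure, District 4 has the higher underlying rate.

District 4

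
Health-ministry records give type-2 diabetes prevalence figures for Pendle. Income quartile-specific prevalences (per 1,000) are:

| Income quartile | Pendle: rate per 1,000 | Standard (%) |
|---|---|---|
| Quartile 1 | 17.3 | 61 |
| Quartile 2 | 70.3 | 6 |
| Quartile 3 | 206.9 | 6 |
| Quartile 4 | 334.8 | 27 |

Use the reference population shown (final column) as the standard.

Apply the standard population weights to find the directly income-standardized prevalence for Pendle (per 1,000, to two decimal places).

117.58

Standard weights: 0.61, 0.06, 0.06, 0.27.
Standardized rate: 0.6100×17.3 + 0.0600×70.3 + 0.0600×206.9 + 0.2700×334.8 = 117.5810 per 1,000.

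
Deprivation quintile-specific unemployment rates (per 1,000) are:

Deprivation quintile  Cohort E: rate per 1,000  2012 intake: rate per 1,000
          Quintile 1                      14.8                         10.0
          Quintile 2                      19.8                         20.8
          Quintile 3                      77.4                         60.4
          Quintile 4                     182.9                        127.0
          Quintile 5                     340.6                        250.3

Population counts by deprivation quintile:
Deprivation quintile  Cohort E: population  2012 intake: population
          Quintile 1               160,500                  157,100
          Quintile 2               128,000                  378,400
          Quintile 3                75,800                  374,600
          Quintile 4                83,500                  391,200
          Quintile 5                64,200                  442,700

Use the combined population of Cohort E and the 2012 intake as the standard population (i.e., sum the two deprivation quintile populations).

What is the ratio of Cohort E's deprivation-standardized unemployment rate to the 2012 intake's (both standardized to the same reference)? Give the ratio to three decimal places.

Combined standard total = 2,256,000; weights = 0.1408, 0.2245, 0.1996, 0.2104, 0.2247.
Cohort E: 0.1408×14.8 + 0.2245×19.8 + 0.1996×77.4 + 0.2104×182.9 + 0.2247×340.6 = 136.9951 per 1,000.
The 2012 intake: 0.1408×10.0 + 0.2245×20.8 + 0.1996×60.4 + 0.2104×127.0 + 0.2247×250.3 = 101.0981 per 1,000.
Ratio = 136.9951 ÷ 101.0981 = 1.35507.

1.355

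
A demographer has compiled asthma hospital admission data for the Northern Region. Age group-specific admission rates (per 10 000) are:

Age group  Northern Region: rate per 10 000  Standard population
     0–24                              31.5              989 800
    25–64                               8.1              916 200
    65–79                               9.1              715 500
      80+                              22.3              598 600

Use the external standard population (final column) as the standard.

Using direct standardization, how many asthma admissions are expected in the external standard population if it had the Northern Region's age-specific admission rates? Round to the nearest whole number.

5846

Expected asthma admissions = Σ (standard pop × age-specific rate ÷ 10 000)
= 989 800×31.5/10 000 + 916 200×8.1/10 000 + 715 500×9.1/10 000 + 598 600×22.3/10 000
= 3117.87 + 742.12 + 651.11 + 1334.88 = 5845.97.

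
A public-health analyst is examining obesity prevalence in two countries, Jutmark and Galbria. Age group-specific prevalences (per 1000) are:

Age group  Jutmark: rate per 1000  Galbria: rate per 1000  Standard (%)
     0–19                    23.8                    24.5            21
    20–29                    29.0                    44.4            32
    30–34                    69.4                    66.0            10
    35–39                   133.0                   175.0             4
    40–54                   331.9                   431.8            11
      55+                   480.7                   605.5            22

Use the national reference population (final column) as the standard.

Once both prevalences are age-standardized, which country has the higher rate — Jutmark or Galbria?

Galbria

Standard weights: 0.21, 0.32, 0.10, 0.04, 0.11, 0.22.
Jutmark: 0.2100×23.8 + 0.3200×29.0 + 0.1000×69.4 + 0.0400×133.0 + 0.1100×331.9 + 0.2200×480.7 = 168.8010 per 1000.
Galbria: 0.2100×24.5 + 0.3200×44.4 + 0.1000×66.0 + 0.0400×175.0 + 0.1100×431.8 + 0.2200×605.5 = 213.6610 per 1000.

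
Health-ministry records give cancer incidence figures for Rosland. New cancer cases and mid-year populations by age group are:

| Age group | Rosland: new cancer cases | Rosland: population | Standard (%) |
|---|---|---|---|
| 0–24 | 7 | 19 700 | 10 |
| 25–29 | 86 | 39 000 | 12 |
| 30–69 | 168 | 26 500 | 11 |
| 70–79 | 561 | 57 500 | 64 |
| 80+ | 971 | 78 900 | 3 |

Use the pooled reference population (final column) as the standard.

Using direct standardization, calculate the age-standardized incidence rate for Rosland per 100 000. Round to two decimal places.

Age-specific rates per 100 000 for Rosland: 35.53, 220.51, 633.96, 975.65, 1230.67.
Standard weights: 0.10, 0.12, 0.11, 0.64, 0.03.
Standardized rate: 0.1000×35.53 + 0.1200×220.51 + 0.1100×633.96 + 0.6400×975.65 + 0.0300×1230.67 = 761.0882 per 100 000.

761.09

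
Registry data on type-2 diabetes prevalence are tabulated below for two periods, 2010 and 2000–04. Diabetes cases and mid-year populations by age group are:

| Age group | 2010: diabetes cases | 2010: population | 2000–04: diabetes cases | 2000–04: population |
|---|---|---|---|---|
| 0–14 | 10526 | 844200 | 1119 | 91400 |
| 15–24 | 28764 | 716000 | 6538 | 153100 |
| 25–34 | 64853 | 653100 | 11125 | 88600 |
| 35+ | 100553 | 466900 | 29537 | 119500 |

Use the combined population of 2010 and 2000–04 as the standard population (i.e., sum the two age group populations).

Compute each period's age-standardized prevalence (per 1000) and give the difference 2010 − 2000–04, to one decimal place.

-12.8

Age-specific rates per 1000 for 2010: 12.469, 40.173, 99.300, 215.363.
For 2000–04: 12.243, 42.704, 125.564, 247.172.
Combined standard total = 3132800; weights = 0.2986, 0.2774, 0.2368, 0.1872.
2010: 0.2986×12.469 + 0.2774×40.173 + 0.2368×99.300 + 0.1872×215.363 = 78.6900 per 1000.
2000–04: 0.2986×12.243 + 0.2774×42.704 + 0.2368×125.564 + 0.1872×247.172 = 91.4968 per 1000.
Difference = 78.6900 − 91.4968 = -12.8068.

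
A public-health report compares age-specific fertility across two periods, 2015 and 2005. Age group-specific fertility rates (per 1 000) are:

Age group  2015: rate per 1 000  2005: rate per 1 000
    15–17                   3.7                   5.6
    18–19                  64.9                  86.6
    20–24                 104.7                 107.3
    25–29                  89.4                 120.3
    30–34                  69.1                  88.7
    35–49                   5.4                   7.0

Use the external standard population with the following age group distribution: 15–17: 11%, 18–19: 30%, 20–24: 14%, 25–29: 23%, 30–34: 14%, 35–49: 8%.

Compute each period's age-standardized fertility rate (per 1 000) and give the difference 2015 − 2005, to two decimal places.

-17.06

Standard weights: 0.11, 0.30, 0.14, 0.23, 0.14, 0.08.
2015: 0.1100×3.7 + 0.3000×64.9 + 0.1400×104.7 + 0.2300×89.4 + 0.1400×69.1 + 0.0800×5.4 = 65.2030 per 1 000.
2005: 0.1100×5.6 + 0.3000×86.6 + 0.1400×107.3 + 0.2300×120.3 + 0.1400×88.7 + 0.0800×7.0 = 82.2650 per 1 000.
Difference = 65.2030 − 82.2650 = -17.0620.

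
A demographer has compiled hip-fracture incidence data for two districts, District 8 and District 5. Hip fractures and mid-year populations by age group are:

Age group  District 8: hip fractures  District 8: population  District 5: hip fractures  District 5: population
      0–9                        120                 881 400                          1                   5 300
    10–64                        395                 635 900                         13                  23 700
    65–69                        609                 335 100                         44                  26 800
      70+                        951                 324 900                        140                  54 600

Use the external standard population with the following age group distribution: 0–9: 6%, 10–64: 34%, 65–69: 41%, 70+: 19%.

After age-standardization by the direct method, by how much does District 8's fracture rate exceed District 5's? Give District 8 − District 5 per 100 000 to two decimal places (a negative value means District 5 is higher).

Age-specific rates per 100 000 for District 8: 13.61, 62.12, 181.74, 292.71.
For District 5: 18.87, 54.85, 164.18, 256.41.
Standard weights: 0.06, 0.34, 0.41, 0.19.
District 8: 0.0600×13.61 + 0.3400×62.12 + 0.4100×181.74 + 0.1900×292.71 = 152.0627 per 100 000.
District 5: 0.0600×18.87 + 0.3400×54.85 + 0.4100×164.18 + 0.1900×256.41 = 135.8132 per 100 000.
Difference = 152.0627 − 135.8132 = 16.2494.

16.25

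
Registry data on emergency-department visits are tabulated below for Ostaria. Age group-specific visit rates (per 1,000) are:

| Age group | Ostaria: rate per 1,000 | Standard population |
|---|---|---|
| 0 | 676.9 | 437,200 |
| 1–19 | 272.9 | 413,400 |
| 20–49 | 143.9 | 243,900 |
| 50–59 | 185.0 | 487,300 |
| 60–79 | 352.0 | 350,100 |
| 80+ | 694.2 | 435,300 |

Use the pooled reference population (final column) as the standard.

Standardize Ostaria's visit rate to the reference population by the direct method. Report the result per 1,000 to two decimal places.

Standard total = 2,367,200; weights = 0.1847, 0.1746, 0.1030, 0.2059, 0.1479, 0.1839.
Standardized rate: 0.1847×676.9 + 0.1746×272.9 + 0.1030×143.9 + 0.2059×185.0 + 0.1479×352.0 + 0.1839×694.2 = 405.2998 per 1,000.

405.30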